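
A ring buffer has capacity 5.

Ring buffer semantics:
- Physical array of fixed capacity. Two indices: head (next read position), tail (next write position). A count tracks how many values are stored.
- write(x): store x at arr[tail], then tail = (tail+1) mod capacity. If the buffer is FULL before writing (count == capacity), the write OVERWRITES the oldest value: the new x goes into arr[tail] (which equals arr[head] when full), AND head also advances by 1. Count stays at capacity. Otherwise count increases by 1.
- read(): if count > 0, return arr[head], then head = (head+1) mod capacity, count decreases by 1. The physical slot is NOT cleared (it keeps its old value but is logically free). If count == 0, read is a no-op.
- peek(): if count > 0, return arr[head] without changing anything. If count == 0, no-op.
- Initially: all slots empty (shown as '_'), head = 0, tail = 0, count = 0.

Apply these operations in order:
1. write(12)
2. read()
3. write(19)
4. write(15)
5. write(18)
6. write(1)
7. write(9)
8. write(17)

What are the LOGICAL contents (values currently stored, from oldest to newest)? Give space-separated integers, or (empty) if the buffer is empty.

After op 1 (write(12)): arr=[12 _ _ _ _] head=0 tail=1 count=1
After op 2 (read()): arr=[12 _ _ _ _] head=1 tail=1 count=0
After op 3 (write(19)): arr=[12 19 _ _ _] head=1 tail=2 count=1
After op 4 (write(15)): arr=[12 19 15 _ _] head=1 tail=3 count=2
After op 5 (write(18)): arr=[12 19 15 18 _] head=1 tail=4 count=3
After op 6 (write(1)): arr=[12 19 15 18 1] head=1 tail=0 count=4
After op 7 (write(9)): arr=[9 19 15 18 1] head=1 tail=1 count=5
After op 8 (write(17)): arr=[9 17 15 18 1] head=2 tail=2 count=5

Answer: 15 18 1 9 17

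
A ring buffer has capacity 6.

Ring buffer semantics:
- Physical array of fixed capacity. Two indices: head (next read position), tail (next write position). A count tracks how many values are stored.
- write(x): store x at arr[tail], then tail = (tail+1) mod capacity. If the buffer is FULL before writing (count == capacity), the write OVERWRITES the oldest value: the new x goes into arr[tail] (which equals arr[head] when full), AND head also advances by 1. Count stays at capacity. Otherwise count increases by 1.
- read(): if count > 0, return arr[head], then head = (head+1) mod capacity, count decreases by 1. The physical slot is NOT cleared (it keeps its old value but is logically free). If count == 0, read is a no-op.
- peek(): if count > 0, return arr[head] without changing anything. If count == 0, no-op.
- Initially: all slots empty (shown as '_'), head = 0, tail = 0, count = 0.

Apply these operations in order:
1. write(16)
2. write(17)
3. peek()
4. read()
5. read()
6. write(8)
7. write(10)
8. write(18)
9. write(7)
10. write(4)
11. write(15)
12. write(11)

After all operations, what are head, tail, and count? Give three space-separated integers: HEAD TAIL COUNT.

Answer: 3 3 6

Derivation:
After op 1 (write(16)): arr=[16 _ _ _ _ _] head=0 tail=1 count=1
After op 2 (write(17)): arr=[16 17 _ _ _ _] head=0 tail=2 count=2
After op 3 (peek()): arr=[16 17 _ _ _ _] head=0 tail=2 count=2
After op 4 (read()): arr=[16 17 _ _ _ _] head=1 tail=2 count=1
After op 5 (read()): arr=[16 17 _ _ _ _] head=2 tail=2 count=0
After op 6 (write(8)): arr=[16 17 8 _ _ _] head=2 tail=3 count=1
After op 7 (write(10)): arr=[16 17 8 10 _ _] head=2 tail=4 count=2
After op 8 (write(18)): arr=[16 17 8 10 18 _] head=2 tail=5 count=3
After op 9 (write(7)): arr=[16 17 8 10 18 7] head=2 tail=0 count=4
After op 10 (write(4)): arr=[4 17 8 10 18 7] head=2 tail=1 count=5
After op 11 (write(15)): arr=[4 15 8 10 18 7] head=2 tail=2 count=6
After op 12 (write(11)): arr=[4 15 11 10 18 7] head=3 tail=3 count=6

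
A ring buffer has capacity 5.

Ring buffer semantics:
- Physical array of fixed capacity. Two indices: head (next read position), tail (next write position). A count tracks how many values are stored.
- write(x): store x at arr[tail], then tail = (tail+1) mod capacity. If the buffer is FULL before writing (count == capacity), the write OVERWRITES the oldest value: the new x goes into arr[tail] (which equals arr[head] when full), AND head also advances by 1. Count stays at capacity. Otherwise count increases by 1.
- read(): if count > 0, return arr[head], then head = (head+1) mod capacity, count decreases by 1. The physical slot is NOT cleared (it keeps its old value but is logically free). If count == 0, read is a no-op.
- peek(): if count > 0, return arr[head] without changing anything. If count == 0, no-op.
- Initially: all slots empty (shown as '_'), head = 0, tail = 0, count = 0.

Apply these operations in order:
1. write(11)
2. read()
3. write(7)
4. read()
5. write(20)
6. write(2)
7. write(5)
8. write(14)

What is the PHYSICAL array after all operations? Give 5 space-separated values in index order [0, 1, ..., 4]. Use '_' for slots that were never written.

Answer: 14 7 20 2 5

Derivation:
After op 1 (write(11)): arr=[11 _ _ _ _] head=0 tail=1 count=1
After op 2 (read()): arr=[11 _ _ _ _] head=1 tail=1 count=0
After op 3 (write(7)): arr=[11 7 _ _ _] head=1 tail=2 count=1
After op 4 (read()): arr=[11 7 _ _ _] head=2 tail=2 count=0
After op 5 (write(20)): arr=[11 7 20 _ _] head=2 tail=3 count=1
After op 6 (write(2)): arr=[11 7 20 2 _] head=2 tail=4 count=2
After op 7 (write(5)): arr=[11 7 20 2 5] head=2 tail=0 count=3
After op 8 (write(14)): arr=[14 7 20 2 5] head=2 tail=1 count=4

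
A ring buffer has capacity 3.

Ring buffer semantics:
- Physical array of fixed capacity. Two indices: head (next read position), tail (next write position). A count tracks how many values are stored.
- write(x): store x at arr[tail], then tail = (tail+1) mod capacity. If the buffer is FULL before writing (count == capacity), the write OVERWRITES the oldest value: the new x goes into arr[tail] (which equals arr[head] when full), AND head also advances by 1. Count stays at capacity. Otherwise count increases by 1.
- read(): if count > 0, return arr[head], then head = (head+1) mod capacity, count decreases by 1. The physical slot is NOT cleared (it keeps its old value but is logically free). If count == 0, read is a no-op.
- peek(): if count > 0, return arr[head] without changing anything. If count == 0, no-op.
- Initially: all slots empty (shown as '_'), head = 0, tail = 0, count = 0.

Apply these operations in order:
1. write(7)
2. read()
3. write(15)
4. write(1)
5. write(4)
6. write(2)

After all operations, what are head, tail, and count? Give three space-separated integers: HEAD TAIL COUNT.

After op 1 (write(7)): arr=[7 _ _] head=0 tail=1 count=1
After op 2 (read()): arr=[7 _ _] head=1 tail=1 count=0
After op 3 (write(15)): arr=[7 15 _] head=1 tail=2 count=1
After op 4 (write(1)): arr=[7 15 1] head=1 tail=0 count=2
After op 5 (write(4)): arr=[4 15 1] head=1 tail=1 count=3
After op 6 (write(2)): arr=[4 2 1] head=2 tail=2 count=3

Answer: 2 2 3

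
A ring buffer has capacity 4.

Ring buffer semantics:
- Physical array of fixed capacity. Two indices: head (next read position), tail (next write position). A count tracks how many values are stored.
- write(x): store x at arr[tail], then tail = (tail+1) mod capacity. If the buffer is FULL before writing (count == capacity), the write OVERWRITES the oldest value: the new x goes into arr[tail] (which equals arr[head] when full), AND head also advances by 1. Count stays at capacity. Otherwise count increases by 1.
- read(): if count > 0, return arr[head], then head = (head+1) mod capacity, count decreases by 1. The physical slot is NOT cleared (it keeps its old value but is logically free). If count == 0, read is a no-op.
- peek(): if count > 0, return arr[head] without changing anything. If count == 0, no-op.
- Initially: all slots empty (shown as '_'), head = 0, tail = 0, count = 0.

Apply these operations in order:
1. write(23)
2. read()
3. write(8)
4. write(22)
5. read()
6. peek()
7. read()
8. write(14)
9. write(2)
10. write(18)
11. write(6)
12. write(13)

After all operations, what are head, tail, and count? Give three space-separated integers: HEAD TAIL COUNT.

After op 1 (write(23)): arr=[23 _ _ _] head=0 tail=1 count=1
After op 2 (read()): arr=[23 _ _ _] head=1 tail=1 count=0
After op 3 (write(8)): arr=[23 8 _ _] head=1 tail=2 count=1
After op 4 (write(22)): arr=[23 8 22 _] head=1 tail=3 count=2
After op 5 (read()): arr=[23 8 22 _] head=2 tail=3 count=1
After op 6 (peek()): arr=[23 8 22 _] head=2 tail=3 count=1
After op 7 (read()): arr=[23 8 22 _] head=3 tail=3 count=0
After op 8 (write(14)): arr=[23 8 22 14] head=3 tail=0 count=1
After op 9 (write(2)): arr=[2 8 22 14] head=3 tail=1 count=2
After op 10 (write(18)): arr=[2 18 22 14] head=3 tail=2 count=3
After op 11 (write(6)): arr=[2 18 6 14] head=3 tail=3 count=4
After op 12 (write(13)): arr=[2 18 6 13] head=0 tail=0 count=4

Answer: 0 0 4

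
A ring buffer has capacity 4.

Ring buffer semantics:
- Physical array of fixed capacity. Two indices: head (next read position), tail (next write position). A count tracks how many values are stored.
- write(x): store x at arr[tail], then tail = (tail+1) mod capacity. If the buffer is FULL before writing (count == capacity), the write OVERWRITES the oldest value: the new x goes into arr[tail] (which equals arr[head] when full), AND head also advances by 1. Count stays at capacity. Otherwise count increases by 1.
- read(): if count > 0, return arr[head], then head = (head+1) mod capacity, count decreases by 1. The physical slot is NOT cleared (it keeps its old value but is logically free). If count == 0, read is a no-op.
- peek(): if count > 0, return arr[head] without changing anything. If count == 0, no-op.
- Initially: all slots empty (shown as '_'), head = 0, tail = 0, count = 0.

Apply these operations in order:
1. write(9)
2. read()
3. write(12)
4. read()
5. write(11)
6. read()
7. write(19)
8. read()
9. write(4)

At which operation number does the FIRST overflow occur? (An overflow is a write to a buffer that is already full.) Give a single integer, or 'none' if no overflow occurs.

After op 1 (write(9)): arr=[9 _ _ _] head=0 tail=1 count=1
After op 2 (read()): arr=[9 _ _ _] head=1 tail=1 count=0
After op 3 (write(12)): arr=[9 12 _ _] head=1 tail=2 count=1
After op 4 (read()): arr=[9 12 _ _] head=2 tail=2 count=0
After op 5 (write(11)): arr=[9 12 11 _] head=2 tail=3 count=1
After op 6 (read()): arr=[9 12 11 _] head=3 tail=3 count=0
After op 7 (write(19)): arr=[9 12 11 19] head=3 tail=0 count=1
After op 8 (read()): arr=[9 12 11 19] head=0 tail=0 count=0
After op 9 (write(4)): arr=[4 12 11 19] head=0 tail=1 count=1

Answer: none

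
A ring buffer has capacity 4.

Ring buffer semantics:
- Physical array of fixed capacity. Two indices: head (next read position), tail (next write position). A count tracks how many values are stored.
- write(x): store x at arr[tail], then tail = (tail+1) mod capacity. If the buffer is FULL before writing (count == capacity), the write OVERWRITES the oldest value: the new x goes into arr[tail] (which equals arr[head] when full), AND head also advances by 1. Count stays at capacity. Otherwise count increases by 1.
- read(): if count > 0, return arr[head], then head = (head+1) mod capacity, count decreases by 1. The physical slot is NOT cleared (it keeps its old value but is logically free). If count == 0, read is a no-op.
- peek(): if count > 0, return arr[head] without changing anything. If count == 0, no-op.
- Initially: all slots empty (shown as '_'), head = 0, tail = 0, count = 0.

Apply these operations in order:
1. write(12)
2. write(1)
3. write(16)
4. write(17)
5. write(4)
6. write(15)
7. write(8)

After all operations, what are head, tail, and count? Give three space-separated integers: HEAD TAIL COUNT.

After op 1 (write(12)): arr=[12 _ _ _] head=0 tail=1 count=1
After op 2 (write(1)): arr=[12 1 _ _] head=0 tail=2 count=2
After op 3 (write(16)): arr=[12 1 16 _] head=0 tail=3 count=3
After op 4 (write(17)): arr=[12 1 16 17] head=0 tail=0 count=4
After op 5 (write(4)): arr=[4 1 16 17] head=1 tail=1 count=4
After op 6 (write(15)): arr=[4 15 16 17] head=2 tail=2 count=4
After op 7 (write(8)): arr=[4 15 8 17] head=3 tail=3 count=4

Answer: 3 3 4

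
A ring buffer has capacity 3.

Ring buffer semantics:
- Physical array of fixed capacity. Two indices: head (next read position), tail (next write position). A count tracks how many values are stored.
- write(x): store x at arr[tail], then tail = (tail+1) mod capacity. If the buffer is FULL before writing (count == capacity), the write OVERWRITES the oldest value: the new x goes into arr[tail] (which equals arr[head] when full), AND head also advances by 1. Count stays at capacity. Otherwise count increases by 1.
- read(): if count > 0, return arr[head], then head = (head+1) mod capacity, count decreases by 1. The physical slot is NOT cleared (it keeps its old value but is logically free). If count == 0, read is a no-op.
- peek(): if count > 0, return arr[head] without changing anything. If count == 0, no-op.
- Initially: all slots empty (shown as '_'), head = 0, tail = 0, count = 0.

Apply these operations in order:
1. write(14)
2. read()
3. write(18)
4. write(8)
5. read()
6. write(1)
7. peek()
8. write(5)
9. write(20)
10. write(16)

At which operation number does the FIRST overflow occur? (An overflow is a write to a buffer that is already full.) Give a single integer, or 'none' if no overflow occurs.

Answer: 9

Derivation:
After op 1 (write(14)): arr=[14 _ _] head=0 tail=1 count=1
After op 2 (read()): arr=[14 _ _] head=1 tail=1 count=0
After op 3 (write(18)): arr=[14 18 _] head=1 tail=2 count=1
After op 4 (write(8)): arr=[14 18 8] head=1 tail=0 count=2
After op 5 (read()): arr=[14 18 8] head=2 tail=0 count=1
After op 6 (write(1)): arr=[1 18 8] head=2 tail=1 count=2
After op 7 (peek()): arr=[1 18 8] head=2 tail=1 count=2
After op 8 (write(5)): arr=[1 5 8] head=2 tail=2 count=3
After op 9 (write(20)): arr=[1 5 20] head=0 tail=0 count=3
After op 10 (write(16)): arr=[16 5 20] head=1 tail=1 count=3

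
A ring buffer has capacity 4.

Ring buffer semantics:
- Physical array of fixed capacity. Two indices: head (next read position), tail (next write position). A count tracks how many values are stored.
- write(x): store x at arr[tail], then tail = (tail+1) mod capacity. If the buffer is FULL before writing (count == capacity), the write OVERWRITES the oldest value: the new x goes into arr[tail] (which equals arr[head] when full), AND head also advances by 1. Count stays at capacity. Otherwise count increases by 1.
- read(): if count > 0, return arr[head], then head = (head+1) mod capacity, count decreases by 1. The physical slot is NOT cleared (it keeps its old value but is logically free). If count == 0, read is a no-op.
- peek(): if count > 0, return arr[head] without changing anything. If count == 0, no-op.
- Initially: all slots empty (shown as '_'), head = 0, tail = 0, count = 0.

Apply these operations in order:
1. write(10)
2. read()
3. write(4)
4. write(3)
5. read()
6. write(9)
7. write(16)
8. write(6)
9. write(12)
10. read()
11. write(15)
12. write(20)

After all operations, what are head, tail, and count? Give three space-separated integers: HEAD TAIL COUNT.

After op 1 (write(10)): arr=[10 _ _ _] head=0 tail=1 count=1
After op 2 (read()): arr=[10 _ _ _] head=1 tail=1 count=0
After op 3 (write(4)): arr=[10 4 _ _] head=1 tail=2 count=1
After op 4 (write(3)): arr=[10 4 3 _] head=1 tail=3 count=2
After op 5 (read()): arr=[10 4 3 _] head=2 tail=3 count=1
After op 6 (write(9)): arr=[10 4 3 9] head=2 tail=0 count=2
After op 7 (write(16)): arr=[16 4 3 9] head=2 tail=1 count=3
After op 8 (write(6)): arr=[16 6 3 9] head=2 tail=2 count=4
After op 9 (write(12)): arr=[16 6 12 9] head=3 tail=3 count=4
After op 10 (read()): arr=[16 6 12 9] head=0 tail=3 count=3
After op 11 (write(15)): arr=[16 6 12 15] head=0 tail=0 count=4
After op 12 (write(20)): arr=[20 6 12 15] head=1 tail=1 count=4

Answer: 1 1 4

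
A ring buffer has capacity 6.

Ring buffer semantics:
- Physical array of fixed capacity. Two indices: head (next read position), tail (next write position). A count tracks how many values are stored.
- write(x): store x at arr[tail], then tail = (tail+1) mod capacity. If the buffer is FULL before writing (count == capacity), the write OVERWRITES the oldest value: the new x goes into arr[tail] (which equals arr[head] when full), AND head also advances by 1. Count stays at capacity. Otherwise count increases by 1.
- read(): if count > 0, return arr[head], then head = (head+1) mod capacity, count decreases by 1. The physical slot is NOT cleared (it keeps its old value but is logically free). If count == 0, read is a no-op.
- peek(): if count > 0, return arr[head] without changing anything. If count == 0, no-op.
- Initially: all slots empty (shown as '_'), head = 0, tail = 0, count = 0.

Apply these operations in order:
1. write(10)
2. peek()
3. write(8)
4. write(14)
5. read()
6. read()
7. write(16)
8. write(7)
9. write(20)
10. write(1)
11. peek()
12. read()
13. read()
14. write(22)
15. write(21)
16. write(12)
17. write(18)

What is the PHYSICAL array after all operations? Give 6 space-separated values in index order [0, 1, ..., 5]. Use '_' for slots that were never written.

After op 1 (write(10)): arr=[10 _ _ _ _ _] head=0 tail=1 count=1
After op 2 (peek()): arr=[10 _ _ _ _ _] head=0 tail=1 count=1
After op 3 (write(8)): arr=[10 8 _ _ _ _] head=0 tail=2 count=2
After op 4 (write(14)): arr=[10 8 14 _ _ _] head=0 tail=3 count=3
After op 5 (read()): arr=[10 8 14 _ _ _] head=1 tail=3 count=2
After op 6 (read()): arr=[10 8 14 _ _ _] head=2 tail=3 count=1
After op 7 (write(16)): arr=[10 8 14 16 _ _] head=2 tail=4 count=2
After op 8 (write(7)): arr=[10 8 14 16 7 _] head=2 tail=5 count=3
After op 9 (write(20)): arr=[10 8 14 16 7 20] head=2 tail=0 count=4
After op 10 (write(1)): arr=[1 8 14 16 7 20] head=2 tail=1 count=5
After op 11 (peek()): arr=[1 8 14 16 7 20] head=2 tail=1 count=5
After op 12 (read()): arr=[1 8 14 16 7 20] head=3 tail=1 count=4
After op 13 (read()): arr=[1 8 14 16 7 20] head=4 tail=1 count=3
After op 14 (write(22)): arr=[1 22 14 16 7 20] head=4 tail=2 count=4
After op 15 (write(21)): arr=[1 22 21 16 7 20] head=4 tail=3 count=5
After op 16 (write(12)): arr=[1 22 21 12 7 20] head=4 tail=4 count=6
After op 17 (write(18)): arr=[1 22 21 12 18 20] head=5 tail=5 count=6

Answer: 1 22 21 12 18 20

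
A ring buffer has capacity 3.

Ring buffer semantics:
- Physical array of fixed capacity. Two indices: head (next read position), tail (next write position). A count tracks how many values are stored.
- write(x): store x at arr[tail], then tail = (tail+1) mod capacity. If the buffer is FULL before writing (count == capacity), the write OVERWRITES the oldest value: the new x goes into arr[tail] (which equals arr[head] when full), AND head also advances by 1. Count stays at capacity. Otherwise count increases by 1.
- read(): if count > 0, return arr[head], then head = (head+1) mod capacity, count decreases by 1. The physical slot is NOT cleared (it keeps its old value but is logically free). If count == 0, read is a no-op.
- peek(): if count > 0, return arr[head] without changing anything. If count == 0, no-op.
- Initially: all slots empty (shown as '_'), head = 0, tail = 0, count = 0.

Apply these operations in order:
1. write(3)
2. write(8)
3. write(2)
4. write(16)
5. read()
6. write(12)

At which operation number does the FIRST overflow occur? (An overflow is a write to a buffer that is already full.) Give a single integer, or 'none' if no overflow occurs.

Answer: 4

Derivation:
After op 1 (write(3)): arr=[3 _ _] head=0 tail=1 count=1
After op 2 (write(8)): arr=[3 8 _] head=0 tail=2 count=2
After op 3 (write(2)): arr=[3 8 2] head=0 tail=0 count=3
After op 4 (write(16)): arr=[16 8 2] head=1 tail=1 count=3
After op 5 (read()): arr=[16 8 2] head=2 tail=1 count=2
After op 6 (write(12)): arr=[16 12 2] head=2 tail=2 count=3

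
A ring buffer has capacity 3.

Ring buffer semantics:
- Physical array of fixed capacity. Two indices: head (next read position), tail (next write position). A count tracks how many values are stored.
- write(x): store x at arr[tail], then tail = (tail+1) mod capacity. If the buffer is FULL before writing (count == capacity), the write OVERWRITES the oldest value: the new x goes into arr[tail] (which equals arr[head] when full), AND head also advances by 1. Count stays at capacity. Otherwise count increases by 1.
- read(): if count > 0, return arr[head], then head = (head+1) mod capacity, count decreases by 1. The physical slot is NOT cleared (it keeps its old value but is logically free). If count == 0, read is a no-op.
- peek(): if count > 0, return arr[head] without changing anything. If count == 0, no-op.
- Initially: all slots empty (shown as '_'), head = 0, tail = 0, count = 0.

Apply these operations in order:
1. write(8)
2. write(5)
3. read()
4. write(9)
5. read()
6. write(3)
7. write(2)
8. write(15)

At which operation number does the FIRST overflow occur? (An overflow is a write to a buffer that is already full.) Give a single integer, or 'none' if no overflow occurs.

Answer: 8

Derivation:
After op 1 (write(8)): arr=[8 _ _] head=0 tail=1 count=1
After op 2 (write(5)): arr=[8 5 _] head=0 tail=2 count=2
After op 3 (read()): arr=[8 5 _] head=1 tail=2 count=1
After op 4 (write(9)): arr=[8 5 9] head=1 tail=0 count=2
After op 5 (read()): arr=[8 5 9] head=2 tail=0 count=1
After op 6 (write(3)): arr=[3 5 9] head=2 tail=1 count=2
After op 7 (write(2)): arr=[3 2 9] head=2 tail=2 count=3
After op 8 (write(15)): arr=[3 2 15] head=0 tail=0 count=3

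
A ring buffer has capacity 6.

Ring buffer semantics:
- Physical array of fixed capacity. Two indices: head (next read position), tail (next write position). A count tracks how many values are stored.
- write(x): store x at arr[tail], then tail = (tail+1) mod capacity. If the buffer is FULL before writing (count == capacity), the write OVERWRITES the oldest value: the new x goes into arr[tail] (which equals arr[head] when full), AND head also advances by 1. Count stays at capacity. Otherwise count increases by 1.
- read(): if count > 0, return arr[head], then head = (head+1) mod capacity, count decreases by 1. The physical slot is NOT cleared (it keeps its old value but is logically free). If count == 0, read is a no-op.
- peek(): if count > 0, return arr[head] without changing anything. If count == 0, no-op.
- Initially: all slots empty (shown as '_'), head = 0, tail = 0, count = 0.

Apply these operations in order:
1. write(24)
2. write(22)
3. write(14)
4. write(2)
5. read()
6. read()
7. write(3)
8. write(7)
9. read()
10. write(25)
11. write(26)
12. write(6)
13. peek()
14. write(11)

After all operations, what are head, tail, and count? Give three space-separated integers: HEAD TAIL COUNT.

After op 1 (write(24)): arr=[24 _ _ _ _ _] head=0 tail=1 count=1
After op 2 (write(22)): arr=[24 22 _ _ _ _] head=0 tail=2 count=2
After op 3 (write(14)): arr=[24 22 14 _ _ _] head=0 tail=3 count=3
After op 4 (write(2)): arr=[24 22 14 2 _ _] head=0 tail=4 count=4
After op 5 (read()): arr=[24 22 14 2 _ _] head=1 tail=4 count=3
After op 6 (read()): arr=[24 22 14 2 _ _] head=2 tail=4 count=2
After op 7 (write(3)): arr=[24 22 14 2 3 _] head=2 tail=5 count=3
After op 8 (write(7)): arr=[24 22 14 2 3 7] head=2 tail=0 count=4
After op 9 (read()): arr=[24 22 14 2 3 7] head=3 tail=0 count=3
After op 10 (write(25)): arr=[25 22 14 2 3 7] head=3 tail=1 count=4
After op 11 (write(26)): arr=[25 26 14 2 3 7] head=3 tail=2 count=5
After op 12 (write(6)): arr=[25 26 6 2 3 7] head=3 tail=3 count=6
After op 13 (peek()): arr=[25 26 6 2 3 7] head=3 tail=3 count=6
After op 14 (write(11)): arr=[25 26 6 11 3 7] head=4 tail=4 count=6

Answer: 4 4 6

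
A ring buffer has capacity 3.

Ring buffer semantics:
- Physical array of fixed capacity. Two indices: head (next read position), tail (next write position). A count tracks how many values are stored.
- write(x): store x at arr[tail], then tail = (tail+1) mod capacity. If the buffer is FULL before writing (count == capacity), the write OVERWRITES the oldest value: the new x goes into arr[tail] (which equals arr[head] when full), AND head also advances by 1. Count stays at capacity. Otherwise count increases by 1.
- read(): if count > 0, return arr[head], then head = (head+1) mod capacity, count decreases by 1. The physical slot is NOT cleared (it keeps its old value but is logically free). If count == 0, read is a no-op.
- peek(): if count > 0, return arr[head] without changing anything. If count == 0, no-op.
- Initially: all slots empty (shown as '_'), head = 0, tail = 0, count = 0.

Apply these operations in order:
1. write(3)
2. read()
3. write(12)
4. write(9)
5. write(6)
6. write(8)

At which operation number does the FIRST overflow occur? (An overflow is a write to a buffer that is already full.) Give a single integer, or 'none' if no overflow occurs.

After op 1 (write(3)): arr=[3 _ _] head=0 tail=1 count=1
After op 2 (read()): arr=[3 _ _] head=1 tail=1 count=0
After op 3 (write(12)): arr=[3 12 _] head=1 tail=2 count=1
After op 4 (write(9)): arr=[3 12 9] head=1 tail=0 count=2
After op 5 (write(6)): arr=[6 12 9] head=1 tail=1 count=3
After op 6 (write(8)): arr=[6 8 9] head=2 tail=2 count=3

Answer: 6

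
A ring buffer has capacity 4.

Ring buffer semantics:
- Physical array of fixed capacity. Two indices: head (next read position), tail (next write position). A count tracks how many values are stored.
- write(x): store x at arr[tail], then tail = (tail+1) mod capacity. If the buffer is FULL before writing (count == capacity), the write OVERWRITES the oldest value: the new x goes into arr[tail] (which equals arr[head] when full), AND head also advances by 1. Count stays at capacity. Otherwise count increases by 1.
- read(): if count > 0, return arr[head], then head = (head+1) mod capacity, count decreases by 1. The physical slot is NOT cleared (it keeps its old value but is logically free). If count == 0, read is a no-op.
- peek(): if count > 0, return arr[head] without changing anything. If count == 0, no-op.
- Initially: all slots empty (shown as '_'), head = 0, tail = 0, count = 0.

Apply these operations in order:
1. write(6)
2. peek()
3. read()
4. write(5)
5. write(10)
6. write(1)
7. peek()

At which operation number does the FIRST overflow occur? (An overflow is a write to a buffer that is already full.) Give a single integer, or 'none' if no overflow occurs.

After op 1 (write(6)): arr=[6 _ _ _] head=0 tail=1 count=1
After op 2 (peek()): arr=[6 _ _ _] head=0 tail=1 count=1
After op 3 (read()): arr=[6 _ _ _] head=1 tail=1 count=0
After op 4 (write(5)): arr=[6 5 _ _] head=1 tail=2 count=1
After op 5 (write(10)): arr=[6 5 10 _] head=1 tail=3 count=2
After op 6 (write(1)): arr=[6 5 10 1] head=1 tail=0 count=3
After op 7 (peek()): arr=[6 5 10 1] head=1 tail=0 count=3

Answer: none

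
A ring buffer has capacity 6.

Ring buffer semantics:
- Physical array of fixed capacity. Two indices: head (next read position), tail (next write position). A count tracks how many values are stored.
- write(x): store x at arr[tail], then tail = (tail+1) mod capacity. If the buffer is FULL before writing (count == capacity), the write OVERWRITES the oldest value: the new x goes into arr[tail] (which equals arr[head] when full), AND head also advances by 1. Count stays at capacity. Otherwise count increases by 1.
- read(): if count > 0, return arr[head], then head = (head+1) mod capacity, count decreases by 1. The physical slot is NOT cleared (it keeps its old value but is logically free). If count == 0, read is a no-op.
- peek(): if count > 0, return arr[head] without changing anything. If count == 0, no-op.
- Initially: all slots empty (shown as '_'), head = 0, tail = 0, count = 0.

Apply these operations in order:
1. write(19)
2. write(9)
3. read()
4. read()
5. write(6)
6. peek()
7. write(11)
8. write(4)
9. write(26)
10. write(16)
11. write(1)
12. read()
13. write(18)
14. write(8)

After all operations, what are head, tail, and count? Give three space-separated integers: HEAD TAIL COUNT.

After op 1 (write(19)): arr=[19 _ _ _ _ _] head=0 tail=1 count=1
After op 2 (write(9)): arr=[19 9 _ _ _ _] head=0 tail=2 count=2
After op 3 (read()): arr=[19 9 _ _ _ _] head=1 tail=2 count=1
After op 4 (read()): arr=[19 9 _ _ _ _] head=2 tail=2 count=0
After op 5 (write(6)): arr=[19 9 6 _ _ _] head=2 tail=3 count=1
After op 6 (peek()): arr=[19 9 6 _ _ _] head=2 tail=3 count=1
After op 7 (write(11)): arr=[19 9 6 11 _ _] head=2 tail=4 count=2
After op 8 (write(4)): arr=[19 9 6 11 4 _] head=2 tail=5 count=3
After op 9 (write(26)): arr=[19 9 6 11 4 26] head=2 tail=0 count=4
After op 10 (write(16)): arr=[16 9 6 11 4 26] head=2 tail=1 count=5
After op 11 (write(1)): arr=[16 1 6 11 4 26] head=2 tail=2 count=6
After op 12 (read()): arr=[16 1 6 11 4 26] head=3 tail=2 count=5
After op 13 (write(18)): arr=[16 1 18 11 4 26] head=3 tail=3 count=6
After op 14 (write(8)): arr=[16 1 18 8 4 26] head=4 tail=4 count=6

Answer: 4 4 6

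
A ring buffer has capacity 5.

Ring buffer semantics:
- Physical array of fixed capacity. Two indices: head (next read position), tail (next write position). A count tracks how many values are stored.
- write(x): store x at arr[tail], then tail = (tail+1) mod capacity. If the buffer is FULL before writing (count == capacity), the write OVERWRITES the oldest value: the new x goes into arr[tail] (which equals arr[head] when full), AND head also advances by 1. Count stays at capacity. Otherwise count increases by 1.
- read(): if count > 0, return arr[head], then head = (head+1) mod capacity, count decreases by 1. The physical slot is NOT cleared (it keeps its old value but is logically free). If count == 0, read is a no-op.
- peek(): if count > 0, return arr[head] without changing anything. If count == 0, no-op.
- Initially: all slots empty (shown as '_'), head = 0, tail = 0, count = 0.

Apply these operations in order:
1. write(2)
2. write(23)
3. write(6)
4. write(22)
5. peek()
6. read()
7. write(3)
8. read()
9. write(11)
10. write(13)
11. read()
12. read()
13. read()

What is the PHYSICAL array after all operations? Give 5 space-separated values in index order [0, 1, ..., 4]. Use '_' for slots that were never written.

After op 1 (write(2)): arr=[2 _ _ _ _] head=0 tail=1 count=1
After op 2 (write(23)): arr=[2 23 _ _ _] head=0 tail=2 count=2
After op 3 (write(6)): arr=[2 23 6 _ _] head=0 tail=3 count=3
After op 4 (write(22)): arr=[2 23 6 22 _] head=0 tail=4 count=4
After op 5 (peek()): arr=[2 23 6 22 _] head=0 tail=4 count=4
After op 6 (read()): arr=[2 23 6 22 _] head=1 tail=4 count=3
After op 7 (write(3)): arr=[2 23 6 22 3] head=1 tail=0 count=4
After op 8 (read()): arr=[2 23 6 22 3] head=2 tail=0 count=3
After op 9 (write(11)): arr=[11 23 6 22 3] head=2 tail=1 count=4
After op 10 (write(13)): arr=[11 13 6 22 3] head=2 tail=2 count=5
After op 11 (read()): arr=[11 13 6 22 3] head=3 tail=2 count=4
After op 12 (read()): arr=[11 13 6 22 3] head=4 tail=2 count=3
After op 13 (read()): arr=[11 13 6 22 3] head=0 tail=2 count=2

Answer: 11 13 6 22 3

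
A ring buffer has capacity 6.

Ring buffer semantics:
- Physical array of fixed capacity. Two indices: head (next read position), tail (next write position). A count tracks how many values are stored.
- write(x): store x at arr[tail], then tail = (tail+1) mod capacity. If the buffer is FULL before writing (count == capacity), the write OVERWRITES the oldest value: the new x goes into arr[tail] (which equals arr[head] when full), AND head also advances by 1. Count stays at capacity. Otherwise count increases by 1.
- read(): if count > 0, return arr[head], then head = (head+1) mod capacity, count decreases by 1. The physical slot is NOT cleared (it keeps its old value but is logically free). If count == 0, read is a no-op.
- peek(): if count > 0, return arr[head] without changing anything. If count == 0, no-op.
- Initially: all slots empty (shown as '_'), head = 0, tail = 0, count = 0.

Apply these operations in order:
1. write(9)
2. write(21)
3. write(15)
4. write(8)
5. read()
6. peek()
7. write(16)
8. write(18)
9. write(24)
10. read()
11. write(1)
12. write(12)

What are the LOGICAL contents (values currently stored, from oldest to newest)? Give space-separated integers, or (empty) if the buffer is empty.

Answer: 8 16 18 24 1 12

Derivation:
After op 1 (write(9)): arr=[9 _ _ _ _ _] head=0 tail=1 count=1
After op 2 (write(21)): arr=[9 21 _ _ _ _] head=0 tail=2 count=2
After op 3 (write(15)): arr=[9 21 15 _ _ _] head=0 tail=3 count=3
After op 4 (write(8)): arr=[9 21 15 8 _ _] head=0 tail=4 count=4
After op 5 (read()): arr=[9 21 15 8 _ _] head=1 tail=4 count=3
After op 6 (peek()): arr=[9 21 15 8 _ _] head=1 tail=4 count=3
After op 7 (write(16)): arr=[9 21 15 8 16 _] head=1 tail=5 count=4
After op 8 (write(18)): arr=[9 21 15 8 16 18] head=1 tail=0 count=5
After op 9 (write(24)): arr=[24 21 15 8 16 18] head=1 tail=1 count=6
After op 10 (read()): arr=[24 21 15 8 16 18] head=2 tail=1 count=5
After op 11 (write(1)): arr=[24 1 15 8 16 18] head=2 tail=2 count=6
After op 12 (write(12)): arr=[24 1 12 8 16 18] head=3 tail=3 count=6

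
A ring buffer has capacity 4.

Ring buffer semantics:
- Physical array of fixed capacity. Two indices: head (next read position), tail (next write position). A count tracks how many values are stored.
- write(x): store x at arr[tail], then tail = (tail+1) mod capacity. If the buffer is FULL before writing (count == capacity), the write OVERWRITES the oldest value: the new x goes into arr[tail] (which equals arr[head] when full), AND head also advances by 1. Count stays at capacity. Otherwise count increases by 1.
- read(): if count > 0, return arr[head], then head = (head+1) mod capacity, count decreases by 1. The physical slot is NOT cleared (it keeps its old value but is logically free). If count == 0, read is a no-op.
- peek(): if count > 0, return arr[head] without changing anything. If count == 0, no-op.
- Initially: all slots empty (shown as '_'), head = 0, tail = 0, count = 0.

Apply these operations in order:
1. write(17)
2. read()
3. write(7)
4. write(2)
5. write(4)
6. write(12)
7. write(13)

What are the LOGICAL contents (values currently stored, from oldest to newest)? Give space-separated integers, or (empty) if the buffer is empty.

Answer: 2 4 12 13

Derivation:
After op 1 (write(17)): arr=[17 _ _ _] head=0 tail=1 count=1
After op 2 (read()): arr=[17 _ _ _] head=1 tail=1 count=0
After op 3 (write(7)): arr=[17 7 _ _] head=1 tail=2 count=1
After op 4 (write(2)): arr=[17 7 2 _] head=1 tail=3 count=2
After op 5 (write(4)): arr=[17 7 2 4] head=1 tail=0 count=3
After op 6 (write(12)): arr=[12 7 2 4] head=1 tail=1 count=4
After op 7 (write(13)): arr=[12 13 2 4] head=2 tail=2 count=4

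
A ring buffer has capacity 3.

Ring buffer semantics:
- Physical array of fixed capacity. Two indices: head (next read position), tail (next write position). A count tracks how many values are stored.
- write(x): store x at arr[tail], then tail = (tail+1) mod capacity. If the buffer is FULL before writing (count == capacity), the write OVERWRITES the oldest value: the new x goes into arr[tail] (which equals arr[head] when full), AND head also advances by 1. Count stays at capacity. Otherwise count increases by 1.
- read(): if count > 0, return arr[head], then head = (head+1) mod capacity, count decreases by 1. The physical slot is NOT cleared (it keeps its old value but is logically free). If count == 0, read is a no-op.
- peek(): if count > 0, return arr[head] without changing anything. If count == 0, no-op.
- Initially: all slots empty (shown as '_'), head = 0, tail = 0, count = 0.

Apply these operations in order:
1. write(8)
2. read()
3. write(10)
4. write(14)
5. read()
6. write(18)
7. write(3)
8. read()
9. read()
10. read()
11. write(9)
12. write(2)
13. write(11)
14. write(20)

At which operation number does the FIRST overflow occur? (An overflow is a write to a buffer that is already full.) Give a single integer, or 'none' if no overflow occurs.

After op 1 (write(8)): arr=[8 _ _] head=0 tail=1 count=1
After op 2 (read()): arr=[8 _ _] head=1 tail=1 count=0
After op 3 (write(10)): arr=[8 10 _] head=1 tail=2 count=1
After op 4 (write(14)): arr=[8 10 14] head=1 tail=0 count=2
After op 5 (read()): arr=[8 10 14] head=2 tail=0 count=1
After op 6 (write(18)): arr=[18 10 14] head=2 tail=1 count=2
After op 7 (write(3)): arr=[18 3 14] head=2 tail=2 count=3
After op 8 (read()): arr=[18 3 14] head=0 tail=2 count=2
After op 9 (read()): arr=[18 3 14] head=1 tail=2 count=1
After op 10 (read()): arr=[18 3 14] head=2 tail=2 count=0
After op 11 (write(9)): arr=[18 3 9] head=2 tail=0 count=1
After op 12 (write(2)): arr=[2 3 9] head=2 tail=1 count=2
After op 13 (write(11)): arr=[2 11 9] head=2 tail=2 count=3
After op 14 (write(20)): arr=[2 11 20] head=0 tail=0 count=3

Answer: 14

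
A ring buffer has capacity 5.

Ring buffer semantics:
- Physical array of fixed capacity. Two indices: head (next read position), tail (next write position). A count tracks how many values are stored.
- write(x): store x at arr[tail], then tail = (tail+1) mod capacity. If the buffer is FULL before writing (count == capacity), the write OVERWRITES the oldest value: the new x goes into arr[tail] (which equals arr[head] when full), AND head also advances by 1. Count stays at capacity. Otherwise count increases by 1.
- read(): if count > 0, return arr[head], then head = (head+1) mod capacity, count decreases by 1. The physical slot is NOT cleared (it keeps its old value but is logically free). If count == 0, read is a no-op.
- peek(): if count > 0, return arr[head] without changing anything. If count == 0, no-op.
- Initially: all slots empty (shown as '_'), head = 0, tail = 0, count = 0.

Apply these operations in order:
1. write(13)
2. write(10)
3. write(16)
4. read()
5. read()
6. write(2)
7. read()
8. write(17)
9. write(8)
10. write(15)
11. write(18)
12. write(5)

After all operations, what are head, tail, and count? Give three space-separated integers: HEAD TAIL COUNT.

Answer: 4 4 5

Derivation:
After op 1 (write(13)): arr=[13 _ _ _ _] head=0 tail=1 count=1
After op 2 (write(10)): arr=[13 10 _ _ _] head=0 tail=2 count=2
After op 3 (write(16)): arr=[13 10 16 _ _] head=0 tail=3 count=3
After op 4 (read()): arr=[13 10 16 _ _] head=1 tail=3 count=2
After op 5 (read()): arr=[13 10 16 _ _] head=2 tail=3 count=1
After op 6 (write(2)): arr=[13 10 16 2 _] head=2 tail=4 count=2
After op 7 (read()): arr=[13 10 16 2 _] head=3 tail=4 count=1
After op 8 (write(17)): arr=[13 10 16 2 17] head=3 tail=0 count=2
After op 9 (write(8)): arr=[8 10 16 2 17] head=3 tail=1 count=3
After op 10 (write(15)): arr=[8 15 16 2 17] head=3 tail=2 count=4
After op 11 (write(18)): arr=[8 15 18 2 17] head=3 tail=3 count=5
After op 12 (write(5)): arr=[8 15 18 5 17] head=4 tail=4 count=5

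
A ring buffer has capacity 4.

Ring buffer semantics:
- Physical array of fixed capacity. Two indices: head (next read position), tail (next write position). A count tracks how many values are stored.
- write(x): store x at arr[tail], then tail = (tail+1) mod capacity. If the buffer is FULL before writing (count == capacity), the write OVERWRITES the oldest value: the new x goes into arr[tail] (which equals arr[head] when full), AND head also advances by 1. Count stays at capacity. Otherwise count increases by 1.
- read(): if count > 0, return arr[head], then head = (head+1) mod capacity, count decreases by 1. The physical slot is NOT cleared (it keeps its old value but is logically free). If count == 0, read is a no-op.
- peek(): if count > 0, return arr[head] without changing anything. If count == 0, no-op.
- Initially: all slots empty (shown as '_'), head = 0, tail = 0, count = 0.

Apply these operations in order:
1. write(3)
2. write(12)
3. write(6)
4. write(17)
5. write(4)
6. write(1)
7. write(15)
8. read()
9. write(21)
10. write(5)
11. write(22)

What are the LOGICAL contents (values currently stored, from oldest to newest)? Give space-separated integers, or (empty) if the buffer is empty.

Answer: 15 21 5 22

Derivation:
After op 1 (write(3)): arr=[3 _ _ _] head=0 tail=1 count=1
After op 2 (write(12)): arr=[3 12 _ _] head=0 tail=2 count=2
After op 3 (write(6)): arr=[3 12 6 _] head=0 tail=3 count=3
After op 4 (write(17)): arr=[3 12 6 17] head=0 tail=0 count=4
After op 5 (write(4)): arr=[4 12 6 17] head=1 tail=1 count=4
After op 6 (write(1)): arr=[4 1 6 17] head=2 tail=2 count=4
After op 7 (write(15)): arr=[4 1 15 17] head=3 tail=3 count=4
After op 8 (read()): arr=[4 1 15 17] head=0 tail=3 count=3
After op 9 (write(21)): arr=[4 1 15 21] head=0 tail=0 count=4
After op 10 (write(5)): arr=[5 1 15 21] head=1 tail=1 count=4
After op 11 (write(22)): arr=[5 22 15 21] head=2 tail=2 count=4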